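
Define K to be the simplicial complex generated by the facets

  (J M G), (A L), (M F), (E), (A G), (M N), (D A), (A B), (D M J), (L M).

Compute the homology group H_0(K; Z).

Take the total order A < B < D < E < F < G < J < L < M < N on the vertex set. Then K (dimension 2) consists of the simplices:

  0-simplices (10): A, B, D, E, F, G, J, L, M, N
  1-simplices (12): AB, AD, AG, AL, DJ, DM, FM, GJ, GM, JM, LM, MN
  2-simplices (2): DJM, GJM

giving chain groups C_0 ≅ Z^10, C_1 ≅ Z^12, C_2 ≅ Z^2.

Boundary ∂_1: C_1 → C_0 maps an edge to its endpoints' difference, ∂[p,q] = q − p. For instance
  ∂DJ = J − D.
The 10×12 boundary matrix has rank 8 and Smith normal form diag(1,1,1,1,1,1,1,1).

Boundary ∂_2: C_2 → C_1 sends each 2-simplex [p,q,r] to [q,r] − [p,r] + [p,q]. For instance
  ∂GJM = JM − GM + GJ,
  ∂DJM = JM − DM + DJ.
The resulting 12×2 matrix has rank 2, and its Smith normal form has invariant factors (1,1).

Reading off H_k = ker ∂_k / im ∂_{k+1}:

  H_0: rank C_0 − rank ∂_1 = 10 − 8 = 2, and the invariant factors of ∂_1 are all 1, so H_0 = Z^2.

H_0 = Z^2.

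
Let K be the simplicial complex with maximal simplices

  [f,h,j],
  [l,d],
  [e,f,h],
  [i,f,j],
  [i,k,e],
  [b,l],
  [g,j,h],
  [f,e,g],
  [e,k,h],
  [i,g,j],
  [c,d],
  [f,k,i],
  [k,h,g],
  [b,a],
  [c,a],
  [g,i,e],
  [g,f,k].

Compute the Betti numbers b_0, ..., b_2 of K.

We work with the vertex ordering a < b < c < d < e < f < g < h < i < j < k < l. The simplices of K, each written with vertices in increasing order, are:

  0-simplices (12): a, b, c, d, e, f, g, h, i, j, k, l
  1-simplices (23): ab, ac, bl, cd, dl, ef, eg, eh, ei, ek, fg, fh, fi, fj, fk, gh, gi, gj, gk, hj, hk, ij, ik
  2-simplices (12): efg, efh, egi, ehk, eik, fgk, fhj, fij, fik, ghj, ghk, gij

so the chain groups are C_0 ≅ Z^12, C_1 ≅ Z^23, C_2 ≅ Z^12.

The boundary map ∂_1: C_1 → C_0 is given by ∂[p,q] = [q] − [p].
This gives a 12×23 integer matrix of rank 10; reducing to Smith normal form yields diagonal entries (1,1,1,1,1,1,1,1,1,1).

∂_2: C_2 → C_1 acts by ∂[p,q,r] = [q,r] − [p,r] + [p,q]. For instance
  ∂ghk = hk − gk + gh,
  ∂efg = fg − eg + ef.
The resulting 23×12 matrix has rank 12, and its Smith normal form has invariant factors (1,1,1,1,1,1,1,1,1,1,1,2).

Computing H_k = (kernel of ∂_k) / (image of ∂_{k+1}):

  H_0: rank C_0 − rank ∂_1 = 12 − 10 = 2, and the invariant factors of ∂_1 are all 1, so H_0 ≅ Z^2.
  H_1: rank ker ∂_1 − rank ∂_2 = (23 − 10) − 12 = 1, and ∂_2 has invariant factor 2 > 1, so H_1 ≅ Z ⊕ Z/2.
  H_2: rank ker ∂_2 − rank ∂_3 = (12 − 12) − 0 = 0, and there is no ∂_3, so H_2 ≅ 0.

Hence the Betti numbers are b_0 = 2, b_1 = 1, b_2 = 0.

b_0 = 2, b_1 = 1, b_2 = 0.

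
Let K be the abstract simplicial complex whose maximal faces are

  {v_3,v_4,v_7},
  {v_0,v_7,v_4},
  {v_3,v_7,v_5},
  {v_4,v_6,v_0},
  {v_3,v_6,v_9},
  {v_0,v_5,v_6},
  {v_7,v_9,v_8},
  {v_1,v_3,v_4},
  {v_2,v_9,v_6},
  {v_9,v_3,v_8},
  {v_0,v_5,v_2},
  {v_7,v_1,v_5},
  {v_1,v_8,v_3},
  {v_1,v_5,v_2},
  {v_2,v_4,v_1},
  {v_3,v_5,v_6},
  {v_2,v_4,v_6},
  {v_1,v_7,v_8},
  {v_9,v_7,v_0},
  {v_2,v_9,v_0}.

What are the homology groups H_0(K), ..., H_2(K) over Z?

Fix the vertex order v_0 < v_1 < v_2 < v_3 < v_4 < v_5 < v_6 < v_7 < v_8 < v_9 and write every simplex with vertices in increasing order. Then dim K = 2 and the simplices of K are:

  0-simplices (10): [v_0], [v_1], [v_2], [v_3], [v_4], [v_5], [v_6], [v_7], [v_8], [v_9]
  1-simplices (30): (30 of them)
  2-simplices (20): (20 of them)

giving chain groups C_0 ≅ Z^10, C_1 ≅ Z^30, C_2 ≅ Z^20.

The boundary map ∂_1: C_1 → C_0 maps an edge to its endpoints' difference, ∂[p,q] = q − p.
The 10×30 boundary matrix has rank 9 and Smith normal form diag(1,1,1,1,1,1,1,1,1).

∂_2: C_2 → C_1 maps a triangle to the signed sum of its edges. For instance
  ∂[v_0,v_5,v_6] = [v_5,v_6] − [v_0,v_6] + [v_0,v_5],
  ∂[v_3,v_5,v_7] = [v_5,v_7] − [v_3,v_7] + [v_3,v_5].
This gives a 30×20 integer matrix of rank 20; reducing to Smith normal form yields diagonal entries (1,1,1,1,1,1,1,1,1,1,1,1,1,1,1,1,1,1,1,2).

From H_k ≅ ker(∂_k) / im(∂_{k+1}) we obtain:

  H_0: rank C_0 − rank ∂_1 = 10 − 9 = 1, and the invariant factors of ∂_1 are all 1, so H_0 ≅ Z.
  H_1: rank ker ∂_1 − rank ∂_2 = (30 − 9) − 20 = 1, and ∂_2 has invariant factor 2 > 1, so H_1 ≅ Z × Z/2.
  H_2: rank ker ∂_2 − rank ∂_3 = (20 − 20) − 0 = 0, and there is no ∂_3, so H_2 ≅ 0.

(K is a triangulation of the Klein bottle.)

H_0 ≅ Z,  H_1 ≅ Z × Z/2,  H_2 = 0.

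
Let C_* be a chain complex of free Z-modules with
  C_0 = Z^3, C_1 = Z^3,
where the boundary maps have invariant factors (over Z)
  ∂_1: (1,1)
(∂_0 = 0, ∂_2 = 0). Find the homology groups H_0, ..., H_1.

H_0 ≅ Z,  H_1 ≅ Z.

H_0: b_0 = 3 − 0 − 2 = 1; torsion from ∂_1 factors > 1: none. So H_0 ≅ Z.
H_1: b_1 = 3 − 2 − 0 = 1; torsion from ∂_2 factors > 1: none. So H_1 ≅ Z.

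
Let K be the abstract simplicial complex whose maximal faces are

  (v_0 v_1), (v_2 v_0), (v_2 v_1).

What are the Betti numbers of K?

b_0 = 1, b_1 = 1.

We work with the vertex ordering v_0 < v_1 < v_2. The simplices of K, each written with vertices in increasing order, are:

  0-simplices (3): [v_0], [v_1], [v_2]
  1-simplices (3): [v_0,v_1], [v_0,v_2], [v_1,v_2]

so the chain groups are C_0 ≅ Z^3, C_1 ≅ Z^3.

The boundary map ∂_1: C_1 → C_0 maps an edge to its endpoints' difference, ∂[p,q] = q − p. For instance
  ∂[v_0,v_2] = [v_2] − [v_0].
This gives a 3×3 integer matrix of rank 2; reducing to Smith normal form yields diagonal entries (1,1).

Computing H_k = (kernel of ∂_k) / (image of ∂_{k+1}):

  H_0: rank C_0 − rank ∂_1 = 3 − 2 = 1, and the invariant factors of ∂_1 are all 1, so H_0 = Z.
  H_1: rank ker ∂_1 − rank ∂_2 = (3 − 2) − 0 = 1, and there is no ∂_2, so H_1 = Z.

As a check, the Euler characteristic is 3 − 3 = 0, which agrees with 1 − 1 = 0.

Hence the Betti numbers are b_0 = 1, b_1 = 1.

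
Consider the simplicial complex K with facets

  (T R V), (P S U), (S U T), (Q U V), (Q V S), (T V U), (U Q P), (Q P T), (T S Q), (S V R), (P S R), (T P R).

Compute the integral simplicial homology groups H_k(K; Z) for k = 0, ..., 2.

Order the vertices as P < Q < R < S < T < U < V. Listing each simplex with vertices in this order, K has dimension 2 with simplices:

  0-simplices (7): P, Q, R, S, T, U, V
  1-simplices (18): PQ, PR, PS, PT, PU, QS, QT, QU, QV, RS, RT, RV, ST, SU, SV, TU, TV, UV
  2-simplices (12): PQT, PQU, PRS, PRT, PSU, QST, QSV, QUV, RSV, RTV, STU, TUV

Hence C_0 ≅ Z^7, C_1 ≅ Z^18, C_2 ≅ Z^12.

The boundary map ∂_1: C_1 → C_0 is given by ∂[p,q] = [q] − [p].
The resulting 7×18 matrix has rank 6, and its Smith normal form has invariant factors (1,1,1,1,1,1).

Boundary ∂_2: C_2 → C_1 sends each 2-simplex [p,q,r] to [q,r] − [p,r] + [p,q]. For instance
  ∂PRT = RT − PT + PR,
  ∂PRS = RS − PS + PR.
The 18×12 boundary matrix has rank 12 and Smith normal form diag(1,1,1,1,1,1,1,1,1,1,1,2).

Now H_k = ker ∂_k / im ∂_{k+1}, so:

  H_0: rank C_0 − rank ∂_1 = 7 − 6 = 1, and the invariant factors of ∂_1 are all 1, so H_0 ≅ Z.
  H_1: rank ker ∂_1 − rank ∂_2 = (18 − 6) − 12 = 0, and ∂_2 has invariant factor 2 > 1, so H_1 ≅ Z/2.
  H_2: rank ker ∂_2 − rank ∂_3 = (12 − 12) − 0 = 0, and there is no ∂_3, so H_2 ≅ 0.

As a check, the Euler characteristic is 7 − 18 + 12 = 1, which agrees with 1 − 0 + 0 = 1.

H_0 ≅ Z,  H_1 ≅ Z/2,  H_2 = 0.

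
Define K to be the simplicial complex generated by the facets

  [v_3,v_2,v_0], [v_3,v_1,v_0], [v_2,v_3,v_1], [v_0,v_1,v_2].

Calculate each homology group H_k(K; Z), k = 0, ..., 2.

H_0 = Z,  H_1 = 0,  H_2 = Z.

Fix the vertex order v_0 < v_1 < v_2 < v_3 and write every simplex with vertices in increasing order. Then dim K = 2 and the simplices of K are:

  0-simplices (4): [v_0], [v_1], [v_2], [v_3]
  1-simplices (6): [v_0,v_1], [v_0,v_2], [v_0,v_3], [v_1,v_2], [v_1,v_3], [v_2,v_3]
  2-simplices (4): [v_0,v_1,v_2], [v_0,v_1,v_3], [v_0,v_2,v_3], [v_1,v_2,v_3]

Hence C_0 ≅ Z^4, C_1 ≅ Z^6, C_2 ≅ Z^4.

The boundary map ∂_1: C_1 → C_0 maps an edge to its endpoints' difference, ∂[p,q] = q − p.
This gives a 4×6 integer matrix of rank 3; reducing to Smith normal form yields diagonal entries (1,1,1).

The boundary map ∂_2: C_2 → C_1 sends each 2-simplex [p,q,r] to [q,r] − [p,r] + [p,q]. For instance
  ∂[v_1,v_2,v_3] = [v_2,v_3] − [v_1,v_3] + [v_1,v_2],
  ∂[v_0,v_1,v_3] = [v_1,v_3] − [v_0,v_3] + [v_0,v_1].
The resulting 6×4 matrix has rank 3, and its Smith normal form has invariant factors (1,1,1).

Now H_k = ker ∂_k / im ∂_{k+1}, so:

  H_0: rank C_0 − rank ∂_1 = 4 − 3 = 1, and the invariant factors of ∂_1 are all 1, so H_0 = Z.
  H_1: rank ker ∂_1 − rank ∂_2 = (6 − 3) − 3 = 0, and the invariant factors of ∂_2 are all 1, so H_1 = 0.
  H_2: rank ker ∂_2 − rank ∂_3 = (4 − 3) − 0 = 1, and there is no ∂_3, so H_2 = Z.

(K is a triangulation of the 2-sphere S^2.)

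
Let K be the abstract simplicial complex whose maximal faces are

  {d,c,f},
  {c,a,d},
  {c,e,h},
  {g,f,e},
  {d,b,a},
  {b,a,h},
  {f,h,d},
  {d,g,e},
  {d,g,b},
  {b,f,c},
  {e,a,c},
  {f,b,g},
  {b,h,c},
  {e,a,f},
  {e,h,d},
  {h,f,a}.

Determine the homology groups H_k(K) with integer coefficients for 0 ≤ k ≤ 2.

H_0 = Z,  H_1 = Z^2,  H_2 = Z.

Fix the vertex order a < b < c < d < e < f < g < h and write every simplex with vertices in increasing order. Then dim K = 2 and the simplices of K are:

  0-simplices (8): a, b, c, d, e, f, g, h
  1-simplices (24): ab, ac, ad, ae, af, ah, bc, bd, bf, bg, bh, cd, ce, cf, ch, de, df, dg, dh, ef, eg, eh, fg, fh
  2-simplices (16): abd, abh, acd, ace, aef, afh, bcf, bch, bdg, bfg, cdf, ceh, deg, deh, dfh, efg

Hence C_0 ≅ Z^8, C_1 ≅ Z^24, C_2 ≅ Z^16.

The boundary map ∂_1: C_1 → C_0 sends each edge [p,q] (with p < q) to q − p. For instance
  ∂df = f − d.
This gives a 8×24 integer matrix of rank 7; reducing to Smith normal form yields diagonal entries (1,1,1,1,1,1,1).

∂_2: C_2 → C_1 maps a triangle to the signed sum of its edges. For instance
  ∂bcf = cf − bf + bc,
  ∂deh = eh − dh + de.
As a 24×16 matrix over Z this has rank 15, with invariant factors (1,1,1,1,1,1,1,1,1,1,1,1,1,1,1).

Now H_k = ker ∂_k / im ∂_{k+1}, so:

  H_0: rank C_0 − rank ∂_1 = 8 − 7 = 1, and the invariant factors of ∂_1 are all 1, so H_0 ≅ Z.
  H_1: rank ker ∂_1 − rank ∂_2 = (24 − 7) − 15 = 2, and the invariant factors of ∂_2 are all 1, so H_1 ≅ Z^2.
  H_2: rank ker ∂_2 − rank ∂_3 = (16 − 15) − 0 = 1, and there is no ∂_3, so H_2 ≅ Z.

As a check, the Euler characteristic is 8 − 24 + 16 = 0, which agrees with 1 − 2 + 1 = 0.
(K is a triangulation of the torus T^2.)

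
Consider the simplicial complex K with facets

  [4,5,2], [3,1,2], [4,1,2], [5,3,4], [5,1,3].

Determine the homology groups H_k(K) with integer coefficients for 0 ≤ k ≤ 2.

H_0 = Z,  H_1 = Z,  H_2 = 0.

Fix the vertex order 1 < 2 < 3 < 4 < 5 and write every simplex with vertices in increasing order. Then dim K = 2 and the simplices of K are:

  0-simplices (5): [1], [2], [3], [4], [5]
  1-simplices (10): [1,2], [1,3], [1,4], [1,5], [2,3], [2,4], [2,5], [3,4], [3,5], [4,5]
  2-simplices (5): [1,2,3], [1,2,4], [1,3,5], [2,4,5], [3,4,5]

Hence C_0 ≅ Z^5, C_1 ≅ Z^10, C_2 ≅ Z^5.

Boundary ∂_1: C_1 → C_0 is given by ∂[p,q] = [q] − [p]. For instance
  ∂[1,5] = [5] − [1].
This gives a 5×10 integer matrix of rank 4; reducing to Smith normal form yields diagonal entries (1,1,1,1).

The boundary map ∂_2: C_2 → C_1 sends each 2-simplex [p,q,r] to [q,r] − [p,r] + [p,q]. For instance
  ∂[1,3,5] = [3,5] − [1,5] + [1,3],
  ∂[1,2,4] = [2,4] − [1,4] + [1,2].
The 10×5 boundary matrix has rank 5 and Smith normal form diag(1,1,1,1,1).

Reading off H_k = ker ∂_k / im ∂_{k+1}:

  H_0: rank C_0 − rank ∂_1 = 5 − 4 = 1, and the invariant factors of ∂_1 are all 1, so H_0 = Z.
  H_1: rank ker ∂_1 − rank ∂_2 = (10 − 4) − 5 = 1, and the invariant factors of ∂_2 are all 1, so H_1 = Z.
  H_2: rank ker ∂_2 − rank ∂_3 = (5 − 5) − 0 = 0, and there is no ∂_3, so H_2 = 0.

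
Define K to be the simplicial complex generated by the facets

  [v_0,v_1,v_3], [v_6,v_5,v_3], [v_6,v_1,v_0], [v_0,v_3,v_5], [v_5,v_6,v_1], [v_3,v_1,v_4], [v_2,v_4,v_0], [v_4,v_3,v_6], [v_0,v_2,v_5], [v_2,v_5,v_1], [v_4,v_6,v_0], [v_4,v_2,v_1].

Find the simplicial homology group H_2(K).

Fix the vertex order v_0 < v_1 < v_2 < v_3 < v_4 < v_5 < v_6 and write every simplex with vertices in increasing order. Then dim K = 2 and the simplices of K are:

  0-simplices (7): [v_0], [v_1], [v_2], [v_3], [v_4], [v_5], [v_6]
  1-simplices (18): (18 of them)
  2-simplices (12): (12 of them)

so the chain groups are C_0 ≅ Z^7, C_1 ≅ Z^18, C_2 ≅ Z^12.

Boundary ∂_1: C_1 → C_0 sends each edge [p,q] (with p < q) to q − p.
The resulting 7×18 matrix has rank 6, and its Smith normal form has invariant factors (1,1,1,1,1,1).

The boundary map ∂_2: C_2 → C_1 acts by ∂[p,q,r] = [q,r] − [p,r] + [p,q]. For instance
  ∂[v_3,v_4,v_6] = [v_4,v_6] − [v_3,v_6] + [v_3,v_4],
  ∂[v_0,v_1,v_6] = [v_1,v_6] − [v_0,v_6] + [v_0,v_1].
As a 18×12 matrix over Z this has rank 12, with invariant factors (1,1,1,1,1,1,1,1,1,1,1,2).

From H_k ≅ ker(∂_k) / im(∂_{k+1}) we obtain:

  H_2: rank ker ∂_2 − rank ∂_3 = (12 − 12) − 0 = 0, and there is no ∂_3, so H_2 ≅ 0.

H_2 = 0.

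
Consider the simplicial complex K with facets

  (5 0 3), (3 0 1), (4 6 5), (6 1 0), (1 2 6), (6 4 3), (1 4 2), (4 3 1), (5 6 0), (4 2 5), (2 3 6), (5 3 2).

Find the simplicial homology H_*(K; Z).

H_0 = Z,  H_1 = Z/2Z,  H_2 = 0.

Take the total order 0 < 1 < 2 < 3 < 4 < 5 < 6 on the vertex set. Then K (dimension 2) consists of the simplices:

  0-simplices (7): [0], [1], [2], [3], [4], [5], [6]
  1-simplices (18): [0,1], [0,3], [0,5], [0,6], [1,2], [1,3], [1,4], [1,6], [2,3], [2,4], [2,5], [2,6], [3,4], [3,5], [3,6], [4,5], [4,6], [5,6]
  2-simplices (12): [0,1,3], [0,1,6], [0,3,5], [0,5,6], [1,2,4], [1,2,6], [1,3,4], [2,3,5], [2,3,6], [2,4,5], [3,4,6], [4,5,6]

so the chain groups are C_0 ≅ Z^7, C_1 ≅ Z^18, C_2 ≅ Z^12.

Boundary ∂_1: C_1 → C_0 is given by ∂[p,q] = [q] − [p].
The resulting 7×18 matrix has rank 6, and its Smith normal form has invariant factors (1,1,1,1,1,1).

Boundary ∂_2: C_2 → C_1 maps a triangle to the signed sum of its edges. For instance
  ∂[3,4,6] = [4,6] − [3,6] + [3,4],
  ∂[0,1,6] = [1,6] − [0,6] + [0,1].
This gives a 18×12 integer matrix of rank 12; reducing to Smith normal form yields diagonal entries (1,1,1,1,1,1,1,1,1,1,1,2).

Now H_k = ker ∂_k / im ∂_{k+1}, so:

  H_0: rank C_0 − rank ∂_1 = 7 − 6 = 1, and the invariant factors of ∂_1 are all 1, so H_0 = Z.
  H_1: rank ker ∂_1 − rank ∂_2 = (18 − 6) − 12 = 0, and ∂_2 has invariant factor 2 > 1, so H_1 = Z/2Z.
  H_2: rank ker ∂_2 − rank ∂_3 = (12 − 12) − 0 = 0, and there is no ∂_3, so H_2 = 0.

As a check, the Euler characteristic is 7 − 18 + 12 = 1, which agrees with 1 − 0 + 0 = 1.
(K is a triangulation of the real projective plane RP^2.)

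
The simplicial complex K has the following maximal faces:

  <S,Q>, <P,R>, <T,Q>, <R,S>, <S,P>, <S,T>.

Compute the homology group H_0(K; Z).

Fix the vertex order P < Q < R < S < T and write every simplex with vertices in increasing order. Then dim K = 1 and the simplices of K are:

  0-simplices (5): P, Q, R, S, T
  1-simplices (6): PR, PS, QS, QT, RS, ST

so the chain groups are C_0 ≅ Z^5, C_1 ≅ Z^6.

∂_1: C_1 → C_0 sends each edge [p,q] (with p < q) to q − p. For instance
  ∂QS = S − Q.
This gives a 5×6 integer matrix of rank 4; reducing to Smith normal form yields diagonal entries (1,1,1,1).

Computing H_k = (kernel of ∂_k) / (image of ∂_{k+1}):

  H_0: rank C_0 − rank ∂_1 = 5 − 4 = 1, and the invariant factors of ∂_1 are all 1, so H_0 = Z.

(K is a triangulation of a wedge of 2 circles.)

H_0 = Z.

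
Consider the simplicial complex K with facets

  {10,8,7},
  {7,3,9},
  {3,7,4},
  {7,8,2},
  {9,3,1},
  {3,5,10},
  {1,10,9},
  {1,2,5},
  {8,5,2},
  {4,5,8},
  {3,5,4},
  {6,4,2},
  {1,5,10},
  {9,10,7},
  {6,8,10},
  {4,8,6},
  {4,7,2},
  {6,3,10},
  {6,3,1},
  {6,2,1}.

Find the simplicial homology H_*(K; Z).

We work with the vertex ordering 1 < 2 < 3 < 4 < 5 < 6 < 7 < 8 < 9 < 10. The simplices of K, each written with vertices in increasing order, are:

  0-simplices (10): [1], [2], [3], [4], [5], [6], [7], [8], [9], [10]
  1-simplices (30): (30 of them)
  2-simplices (20): (20 of them)

so the chain groups are C_0 ≅ Z^10, C_1 ≅ Z^30, C_2 ≅ Z^20.

∂_1: C_1 → C_0 is given by ∂[p,q] = [q] − [p].
This gives a 10×30 integer matrix of rank 9; reducing to Smith normal form yields diagonal entries (1,1,1,1,1,1,1,1,1).

The boundary map ∂_2: C_2 → C_1 sends each 2-simplex [p,q,r] to [q,r] − [p,r] + [p,q]. For instance
  ∂[3,4,7] = [4,7] − [3,7] + [3,4],
  ∂[3,7,9] = [7,9] − [3,9] + [3,7].
As a 30×20 matrix over Z this has rank 20, with invariant factors (1,1,1,1,1,1,1,1,1,1,1,1,1,1,1,1,1,1,1,2).

Reading off H_k = ker ∂_k / im ∂_{k+1}:

  H_0: rank C_0 − rank ∂_1 = 10 − 9 = 1, and the invariant factors of ∂_1 are all 1, so H_0 ≅ Z.
  H_1: rank ker ∂_1 − rank ∂_2 = (30 − 9) − 20 = 1, and ∂_2 has invariant factor 2 > 1, so H_1 ≅ Z ⊕ Z/2.
  H_2: rank ker ∂_2 − rank ∂_3 = (20 − 20) − 0 = 0, and there is no ∂_3, so H_2 ≅ 0.

As a check, the Euler characteristic is 10 − 30 + 20 = 0, which agrees with 1 − 1 + 0 = 0.
(K is a triangulation of the Klein bottle.)

H_0 ≅ Z,  H_1 ≅ Z ⊕ Z/2,  H_2 = 0.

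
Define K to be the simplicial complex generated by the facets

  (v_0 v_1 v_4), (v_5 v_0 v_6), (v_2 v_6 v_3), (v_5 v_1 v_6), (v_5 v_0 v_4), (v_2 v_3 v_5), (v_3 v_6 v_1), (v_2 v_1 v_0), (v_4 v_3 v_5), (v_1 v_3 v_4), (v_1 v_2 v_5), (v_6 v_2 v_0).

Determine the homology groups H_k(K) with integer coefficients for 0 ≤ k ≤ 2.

H_0 ≅ Z,  H_1 ≅ Z/2Z,  H_2 = 0.

We work with the vertex ordering v_0 < v_1 < v_2 < v_3 < v_4 < v_5 < v_6. The simplices of K, each written with vertices in increasing order, are:

  0-simplices (7): [v_0], [v_1], [v_2], [v_3], [v_4], [v_5], [v_6]
  1-simplices (18): (18 of them)
  2-simplices (12): (12 of them)

giving chain groups C_0 ≅ Z^7, C_1 ≅ Z^18, C_2 ≅ Z^12.

∂_1: C_1 → C_0 is given by ∂[p,q] = [q] − [p]. For instance
  ∂[v_3,v_4] = [v_4] − [v_3].
The 7×18 boundary matrix has rank 6 and Smith normal form diag(1,1,1,1,1,1).

The boundary map ∂_2: C_2 → C_1 sends each 2-simplex [p,q,r] to [q,r] − [p,r] + [p,q]. For instance
  ∂[v_0,v_5,v_6] = [v_5,v_6] − [v_0,v_6] + [v_0,v_5],
  ∂[v_1,v_3,v_4] = [v_3,v_4] − [v_1,v_4] + [v_1,v_3].
The resulting 18×12 matrix has rank 12, and its Smith normal form has invariant factors (1,1,1,1,1,1,1,1,1,1,1,2).

Now H_k = ker ∂_k / im ∂_{k+1}, so:

  H_0: rank C_0 − rank ∂_1 = 7 − 6 = 1, and the invariant factors of ∂_1 are all 1, so H_0 ≅ Z.
  H_1: rank ker ∂_1 − rank ∂_2 = (18 − 6) − 12 = 0, and ∂_2 has invariant factor 2 > 1, so H_1 ≅ Z/2Z.
  H_2: rank ker ∂_2 − rank ∂_3 = (12 − 12) − 0 = 0, and there is no ∂_3, so H_2 ≅ 0.

(K is a triangulation of the real projective plane RP^2.)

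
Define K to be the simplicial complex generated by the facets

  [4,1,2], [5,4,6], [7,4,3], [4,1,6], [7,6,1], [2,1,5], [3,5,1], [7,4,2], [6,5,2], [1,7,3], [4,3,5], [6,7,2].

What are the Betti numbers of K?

Take the total order 1 < 2 < 3 < 4 < 5 < 6 < 7 on the vertex set. Then K (dimension 2) consists of the simplices:

  0-simplices (7): [1], [2], [3], [4], [5], [6], [7]
  1-simplices (18): [1,2], [1,3], [1,4], [1,5], [1,6], [1,7], [2,4], [2,5], [2,6], [2,7], [3,4], [3,5], [3,7], [4,5], [4,6], [4,7], [5,6], [6,7]
  2-simplices (12): [1,2,4], [1,2,5], [1,3,5], [1,3,7], [1,4,6], [1,6,7], [2,4,7], [2,5,6], [2,6,7], [3,4,5], [3,4,7], [4,5,6]

giving chain groups C_0 ≅ Z^7, C_1 ≅ Z^18, C_2 ≅ Z^12.

∂_1: C_1 → C_0 maps an edge to its endpoints' difference, ∂[p,q] = q − p.
The resulting 7×18 matrix has rank 6, and its Smith normal form has invariant factors (1,1,1,1,1,1).

The boundary map ∂_2: C_2 → C_1 acts by ∂[p,q,r] = [q,r] − [p,r] + [p,q]. For instance
  ∂[3,4,5] = [4,5] − [3,5] + [3,4],
  ∂[2,5,6] = [5,6] − [2,6] + [2,5].
This gives a 18×12 integer matrix of rank 12; reducing to Smith normal form yields diagonal entries (1,1,1,1,1,1,1,1,1,1,1,2).

From H_k ≅ ker(∂_k) / im(∂_{k+1}) we obtain:

  H_0: rank C_0 − rank ∂_1 = 7 − 6 = 1, and the invariant factors of ∂_1 are all 1, so H_0 ≅ Z.
  H_1: rank ker ∂_1 − rank ∂_2 = (18 − 6) − 12 = 0, and ∂_2 has invariant factor 2 > 1, so H_1 ≅ Z/2.
  H_2: rank ker ∂_2 − rank ∂_3 = (12 − 12) − 0 = 0, and there is no ∂_3, so H_2 ≅ 0.

As a check, the Euler characteristic is 7 − 18 + 12 = 1, which agrees with 1 − 0 + 0 = 1.
(K is a triangulation of the real projective plane RP^2.)

Hence the Betti numbers are b_0 = 1, b_1 = 0, b_2 = 0.

b_0 = 1, b_1 = 0, b_2 = 0.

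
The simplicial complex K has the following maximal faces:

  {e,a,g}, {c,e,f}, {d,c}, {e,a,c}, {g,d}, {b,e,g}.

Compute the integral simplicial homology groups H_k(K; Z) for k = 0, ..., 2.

We work with the vertex ordering a < b < c < d < e < f < g. The simplices of K, each written with vertices in increasing order, are:

  0-simplices (7): a, b, c, d, e, f, g
  1-simplices (11): ac, ae, ag, be, bg, cd, ce, cf, dg, ef, eg
  2-simplices (4): ace, aeg, beg, cef

giving chain groups C_0 ≅ Z^7, C_1 ≅ Z^11, C_2 ≅ Z^4.

The boundary map ∂_1: C_1 → C_0 is given by ∂[p,q] = [q] − [p]. For instance
  ∂cd = d − c.
The resulting 7×11 matrix has rank 6, and its Smith normal form has invariant factors (1,1,1,1,1,1).

∂_2: C_2 → C_1 sends each 2-simplex [p,q,r] to [q,r] − [p,r] + [p,q]. For instance
  ∂cef = ef − cf + ce,
  ∂aeg = eg − ag + ae.
The resulting 11×4 matrix has rank 4, and its Smith normal form has invariant factors (1,1,1,1).

Reading off H_k = ker ∂_k / im ∂_{k+1}:

  H_0: rank C_0 − rank ∂_1 = 7 − 6 = 1, and the invariant factors of ∂_1 are all 1, so H_0 ≅ Z.
  H_1: rank ker ∂_1 − rank ∂_2 = (11 − 6) − 4 = 1, and the invariant factors of ∂_2 are all 1, so H_1 ≅ Z.
  H_2: rank ker ∂_2 − rank ∂_3 = (4 − 4) − 0 = 0, and there is no ∂_3, so H_2 ≅ 0.

H_0 = Z,  H_1 = Z,  H_2 = 0.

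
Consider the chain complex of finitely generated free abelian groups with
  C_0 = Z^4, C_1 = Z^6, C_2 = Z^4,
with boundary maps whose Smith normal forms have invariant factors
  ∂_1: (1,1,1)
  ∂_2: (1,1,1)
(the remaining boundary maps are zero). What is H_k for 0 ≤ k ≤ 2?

H_0 = Z,  H_1 = 0,  H_2 = Z.

H_0: b_0 = 4 − 0 − 3 = 1; torsion from ∂_1 factors > 1: none. So H_0 = Z.
H_1: b_1 = 6 − 3 − 3 = 0; torsion from ∂_2 factors > 1: none. So H_1 = 0.
H_2: b_2 = 4 − 3 − 0 = 1; torsion from ∂_3 factors > 1: none. So H_2 = Z.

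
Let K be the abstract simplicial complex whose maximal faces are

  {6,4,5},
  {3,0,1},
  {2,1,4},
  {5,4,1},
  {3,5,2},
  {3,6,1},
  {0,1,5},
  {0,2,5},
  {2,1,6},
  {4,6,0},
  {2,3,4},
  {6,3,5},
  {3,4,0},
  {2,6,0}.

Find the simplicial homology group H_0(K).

Fix the vertex order 0 < 1 < 2 < 3 < 4 < 5 < 6 and write every simplex with vertices in increasing order. Then dim K = 2 and the simplices of K are:

  0-simplices (7): [0], [1], [2], [3], [4], [5], [6]
  1-simplices (21): [0,1], [0,2], [0,3], [0,4], [0,5], [0,6], [1,2], [1,3], [1,4], [1,5], [1,6], [2,3], [2,4], [2,5], [2,6], [3,4], [3,5], [3,6], [4,5], [4,6], [5,6]
  2-simplices (14): [0,1,3], [0,1,5], [0,2,5], [0,2,6], [0,3,4], [0,4,6], [1,2,4], [1,2,6], [1,3,6], [1,4,5], [2,3,4], [2,3,5], [3,5,6], [4,5,6]

giving chain groups C_0 ≅ Z^7, C_1 ≅ Z^21, C_2 ≅ Z^14.

∂_1: C_1 → C_0 sends each edge [p,q] (with p < q) to q − p. For instance
  ∂[3,4] = [4] − [3].
The resulting 7×21 matrix has rank 6, and its Smith normal form has invariant factors (1,1,1,1,1,1).

Boundary ∂_2: C_2 → C_1 maps a triangle to the signed sum of its edges. For instance
  ∂[2,3,5] = [3,5] − [2,5] + [2,3],
  ∂[0,1,5] = [1,5] − [0,5] + [0,1].
The resulting 21×14 matrix has rank 13, and its Smith normal form has invariant factors (1,1,1,1,1,1,1,1,1,1,1,1,1).

Reading off H_k = ker ∂_k / im ∂_{k+1}:

  H_0: rank C_0 − rank ∂_1 = 7 − 6 = 1, and the invariant factors of ∂_1 are all 1, so H_0 ≅ Z.

H_0 ≅ Z.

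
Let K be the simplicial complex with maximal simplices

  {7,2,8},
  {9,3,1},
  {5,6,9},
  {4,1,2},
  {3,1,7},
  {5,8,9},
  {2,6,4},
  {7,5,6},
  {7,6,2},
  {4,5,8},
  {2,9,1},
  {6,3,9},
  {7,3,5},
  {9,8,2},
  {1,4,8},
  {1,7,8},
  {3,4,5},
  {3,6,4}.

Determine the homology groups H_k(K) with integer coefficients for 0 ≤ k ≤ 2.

H_0 = Z,  H_1 = Z ⊕ Z_2,  H_2 = 0.

Take the total order 1 < 2 < 3 < 4 < 5 < 6 < 7 < 8 < 9 on the vertex set. Then K (dimension 2) consists of the simplices:

  0-simplices (9): [1], [2], [3], [4], [5], [6], [7], [8], [9]
  1-simplices (27): (27 of them)
  2-simplices (18): [1,2,4], [1,2,9], [1,3,7], [1,3,9], [1,4,8], [1,7,8], [2,4,6], [2,6,7], [2,7,8], [2,8,9], [3,4,5], [3,4,6], [3,5,7], [3,6,9], [4,5,8], [5,6,7], [5,6,9], [5,8,9]

Hence C_0 ≅ Z^9, C_1 ≅ Z^27, C_2 ≅ Z^18.

∂_1: C_1 → C_0 maps an edge to its endpoints' difference, ∂[p,q] = q − p. For instance
  ∂[3,9] = [9] − [3].
The resulting 9×27 matrix has rank 8, and its Smith normal form has invariant factors (1,1,1,1,1,1,1,1).

Boundary ∂_2: C_2 → C_1 sends each 2-simplex [p,q,r] to [q,r] − [p,r] + [p,q]. For instance
  ∂[5,8,9] = [8,9] − [5,9] + [5,8],
  ∂[2,7,8] = [7,8] − [2,8] + [2,7].
As a 27×18 matrix over Z this has rank 18, with invariant factors (1,1,1,1,1,1,1,1,1,1,1,1,1,1,1,1,1,2).

Now H_k = ker ∂_k / im ∂_{k+1}, so:

  H_0: rank C_0 − rank ∂_1 = 9 − 8 = 1, and the invariant factors of ∂_1 are all 1, so H_0 = Z.
  H_1: rank ker ∂_1 − rank ∂_2 = (27 − 8) − 18 = 1, and ∂_2 has invariant factor 2 > 1, so H_1 = Z ⊕ Z_2.
  H_2: rank ker ∂_2 − rank ∂_3 = (18 − 18) − 0 = 0, and there is no ∂_3, so H_2 = 0.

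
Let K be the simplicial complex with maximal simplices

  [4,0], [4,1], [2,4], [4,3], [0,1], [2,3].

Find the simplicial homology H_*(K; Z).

Take the total order 0 < 1 < 2 < 3 < 4 on the vertex set. Then K (dimension 1) consists of the simplices:

  0-simplices (5): [0], [1], [2], [3], [4]
  1-simplices (6): [0,1], [0,4], [1,4], [2,3], [2,4], [3,4]

Hence C_0 ≅ Z^5, C_1 ≅ Z^6.

The boundary map ∂_1: C_1 → C_0 is given by ∂[p,q] = [q] − [p]. For instance
  ∂[2,3] = [3] − [2].
As a 5×6 matrix over Z this has rank 4, with invariant factors (1,1,1,1).

Reading off H_k = ker ∂_k / im ∂_{k+1}:

  H_0: rank C_0 − rank ∂_1 = 5 − 4 = 1, and the invariant factors of ∂_1 are all 1, so H_0 = Z.
  H_1: rank ker ∂_1 − rank ∂_2 = (6 − 4) − 0 = 2, and there is no ∂_2, so H_1 = Z^2.

As a check, the Euler characteristic is 5 − 6 = -1, which agrees with 1 − 2 = -1.
(K is a triangulation of a wedge of 2 circles.)

H_0 ≅ Z,  H_1 ≅ Z^2.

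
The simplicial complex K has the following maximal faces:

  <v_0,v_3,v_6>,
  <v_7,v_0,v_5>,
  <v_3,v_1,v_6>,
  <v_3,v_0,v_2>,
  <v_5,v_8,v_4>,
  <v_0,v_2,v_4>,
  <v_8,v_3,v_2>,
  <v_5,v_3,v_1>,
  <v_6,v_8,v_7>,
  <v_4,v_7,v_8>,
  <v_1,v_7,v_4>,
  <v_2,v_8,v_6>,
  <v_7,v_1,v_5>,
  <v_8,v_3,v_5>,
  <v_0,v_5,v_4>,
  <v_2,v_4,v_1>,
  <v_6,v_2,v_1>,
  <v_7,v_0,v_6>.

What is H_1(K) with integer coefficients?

We work with the vertex ordering v_0 < v_1 < v_2 < v_3 < v_4 < v_5 < v_6 < v_7 < v_8. The simplices of K, each written with vertices in increasing order, are:

  0-simplices (9): [v_0], [v_1], [v_2], [v_3], [v_4], [v_5], [v_6], [v_7], [v_8]
  1-simplices (27): (27 of them)
  2-simplices (18): (18 of them)

giving chain groups C_0 ≅ Z^9, C_1 ≅ Z^27, C_2 ≅ Z^18.

Boundary ∂_1: C_1 → C_0 sends each edge [p,q] (with p < q) to q − p. For instance
  ∂[v_1,v_3] = [v_3] − [v_1].
The resulting 9×27 matrix has rank 8, and its Smith normal form has invariant factors (1,1,1,1,1,1,1,1).

Boundary ∂_2: C_2 → C_1 acts by ∂[p,q,r] = [q,r] − [p,r] + [p,q]. For instance
  ∂[v_1,v_4,v_7] = [v_4,v_7] − [v_1,v_7] + [v_1,v_4],
  ∂[v_0,v_2,v_4] = [v_2,v_4] − [v_0,v_4] + [v_0,v_2].
This gives a 27×18 integer matrix of rank 18; reducing to Smith normal form yields diagonal entries (1,1,1,1,1,1,1,1,1,1,1,1,1,1,1,1,1,2).

Reading off H_k = ker ∂_k / im ∂_{k+1}:

  H_1: rank ker ∂_1 − rank ∂_2 = (27 − 8) − 18 = 1, and ∂_2 has invariant factor 2 > 1, so H_1 = Z ⊕ Z/2.

(K is a triangulation of the Klein bottle.)

H_1 ≅ Z ⊕ Z/2.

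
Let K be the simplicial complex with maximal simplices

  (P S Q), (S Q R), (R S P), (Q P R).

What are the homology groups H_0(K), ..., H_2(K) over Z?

H_0 = Z,  H_1 = 0,  H_2 = Z.

Fix the vertex order P < Q < R < S and write every simplex with vertices in increasing order. Then dim K = 2 and the simplices of K are:

  0-simplices (4): P, Q, R, S
  1-simplices (6): PQ, PR, PS, QR, QS, RS
  2-simplices (4): PQR, PQS, PRS, QRS

giving chain groups C_0 ≅ Z^4, C_1 ≅ Z^6, C_2 ≅ Z^4.

∂_1: C_1 → C_0 is given by ∂[p,q] = [q] − [p]. For instance
  ∂QR = R − Q.
As a 4×6 matrix over Z this has rank 3, with invariant factors (1,1,1).

∂_2: C_2 → C_1 sends each 2-simplex [p,q,r] to [q,r] − [p,r] + [p,q]. For instance
  ∂PRS = RS − PS + PR,
  ∂PQS = QS − PS + PQ.
The resulting 6×4 matrix has rank 3, and its Smith normal form has invariant factors (1,1,1).

Reading off H_k = ker ∂_k / im ∂_{k+1}:

  H_0: rank C_0 − rank ∂_1 = 4 − 3 = 1, and the invariant factors of ∂_1 are all 1, so H_0 = Z.
  H_1: rank ker ∂_1 − rank ∂_2 = (6 − 3) − 3 = 0, and the invariant factors of ∂_2 are all 1, so H_1 = 0.
  H_2: rank ker ∂_2 − rank ∂_3 = (4 − 3) − 0 = 1, and there is no ∂_3, so H_2 = Z.

(K is a triangulation of the 2-sphere S^2.)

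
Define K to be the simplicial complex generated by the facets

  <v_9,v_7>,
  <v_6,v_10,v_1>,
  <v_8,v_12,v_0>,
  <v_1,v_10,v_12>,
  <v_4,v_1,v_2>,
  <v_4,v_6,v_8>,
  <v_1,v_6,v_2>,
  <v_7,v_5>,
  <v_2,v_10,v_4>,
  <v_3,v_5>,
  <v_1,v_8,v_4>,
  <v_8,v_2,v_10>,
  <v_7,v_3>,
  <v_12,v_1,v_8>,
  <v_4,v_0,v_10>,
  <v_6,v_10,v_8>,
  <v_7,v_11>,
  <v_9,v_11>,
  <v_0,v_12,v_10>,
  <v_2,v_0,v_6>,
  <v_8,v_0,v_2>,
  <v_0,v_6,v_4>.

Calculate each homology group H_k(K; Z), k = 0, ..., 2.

Take the total order v_0 < v_1 < v_2 < v_3 < v_4 < v_5 < v_6 < v_7 < v_8 < v_9 < v_10 < v_11 < v_12 on the vertex set. Then K (dimension 2) consists of the simplices:

  0-simplices (13): [v_0], [v_1], [v_2], [v_3], [v_4], [v_5], [v_6], [v_7], [v_8], [v_9], [v_10], [v_11], [v_12]
  1-simplices (30): (30 of them)
  2-simplices (16): (16 of them)

so the chain groups are C_0 ≅ Z^13, C_1 ≅ Z^30, C_2 ≅ Z^16.

The boundary map ∂_1: C_1 → C_0 maps an edge to its endpoints' difference, ∂[p,q] = q − p. For instance
  ∂[v_7,v_9] = [v_9] − [v_7].
As a 13×30 matrix over Z this has rank 11, with invariant factors (1,1,1,1,1,1,1,1,1,1,1).

The boundary map ∂_2: C_2 → C_1 sends each 2-simplex [p,q,r] to [q,r] − [p,r] + [p,q]. For instance
  ∂[v_0,v_4,v_6] = [v_4,v_6] − [v_0,v_6] + [v_0,v_4],
  ∂[v_1,v_4,v_8] = [v_4,v_8] − [v_1,v_8] + [v_1,v_4].
The 30×16 boundary matrix has rank 15 and Smith normal form diag(1,1,1,1,1,1,1,1,1,1,1,1,1,1,1).

Computing H_k = (kernel of ∂_k) / (image of ∂_{k+1}):

  H_0: rank C_0 − rank ∂_1 = 13 − 11 = 2, and the invariant factors of ∂_1 are all 1, so H_0 = Z^2.
  H_1: rank ker ∂_1 − rank ∂_2 = (30 − 11) − 15 = 4, and the invariant factors of ∂_2 are all 1, so H_1 = Z^4.
  H_2: rank ker ∂_2 − rank ∂_3 = (16 − 15) − 0 = 1, and there is no ∂_3, so H_2 = Z.

H_0 = Z^2,  H_1 = Z^4,  H_2 = Z.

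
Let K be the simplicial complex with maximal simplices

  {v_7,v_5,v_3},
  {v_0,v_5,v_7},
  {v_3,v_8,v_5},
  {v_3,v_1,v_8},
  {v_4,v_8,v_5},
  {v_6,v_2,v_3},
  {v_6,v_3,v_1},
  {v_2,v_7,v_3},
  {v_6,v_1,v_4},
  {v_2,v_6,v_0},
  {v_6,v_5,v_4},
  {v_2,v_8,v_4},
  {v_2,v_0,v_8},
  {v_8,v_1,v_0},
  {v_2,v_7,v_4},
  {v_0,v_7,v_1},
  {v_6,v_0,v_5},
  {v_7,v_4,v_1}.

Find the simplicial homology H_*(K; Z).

Order the vertices as v_0 < v_1 < v_2 < v_3 < v_4 < v_5 < v_6 < v_7 < v_8. Listing each simplex with vertices in this order, K has dimension 2 with simplices:

  0-simplices (9): [v_0], [v_1], [v_2], [v_3], [v_4], [v_5], [v_6], [v_7], [v_8]
  1-simplices (27): (27 of them)
  2-simplices (18): (18 of them)

Hence C_0 ≅ Z^9, C_1 ≅ Z^27, C_2 ≅ Z^18.

The boundary map ∂_1: C_1 → C_0 maps an edge to its endpoints' difference, ∂[p,q] = q − p. For instance
  ∂[v_1,v_3] = [v_3] − [v_1].
This gives a 9×27 integer matrix of rank 8; reducing to Smith normal form yields diagonal entries (1,1,1,1,1,1,1,1).

∂_2: C_2 → C_1 sends each 2-simplex [p,q,r] to [q,r] − [p,r] + [p,q]. For instance
  ∂[v_2,v_3,v_7] = [v_3,v_7] − [v_2,v_7] + [v_2,v_3],
  ∂[v_2,v_4,v_7] = [v_4,v_7] − [v_2,v_7] + [v_2,v_4].
This gives a 27×18 integer matrix of rank 17; reducing to Smith normal form yields diagonal entries (1,1,1,1,1,1,1,1,1,1,1,1,1,1,1,1,1).

From H_k ≅ ker(∂_k) / im(∂_{k+1}) we obtain:

  H_0: rank C_0 − rank ∂_1 = 9 − 8 = 1, and the invariant factors of ∂_1 are all 1, so H_0 ≅ Z.
  H_1: rank ker ∂_1 − rank ∂_2 = (27 − 8) − 17 = 2, and the invariant factors of ∂_2 are all 1, so H_1 ≅ Z^2.
  H_2: rank ker ∂_2 − rank ∂_3 = (18 − 17) − 0 = 1, and there is no ∂_3, so H_2 ≅ Z.

As a check, the Euler characteristic is 9 − 27 + 18 = 0, which agrees with 1 − 2 + 1 = 0.
(K is a triangulation of the torus T^2.)

H_0 ≅ Z,  H_1 ≅ Z^2,  H_2 ≅ Z.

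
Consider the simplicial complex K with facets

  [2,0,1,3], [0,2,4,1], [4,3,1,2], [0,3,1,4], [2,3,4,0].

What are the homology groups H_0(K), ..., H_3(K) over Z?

Take the total order 0 < 1 < 2 < 3 < 4 on the vertex set. Then K (dimension 3) consists of the simplices:

  0-simplices (5): [0], [1], [2], [3], [4]
  1-simplices (10): [0,1], [0,2], [0,3], [0,4], [1,2], [1,3], [1,4], [2,3], [2,4], [3,4]
  2-simplices (10): [0,1,2], [0,1,3], [0,1,4], [0,2,3], [0,2,4], [0,3,4], [1,2,3], [1,2,4], [1,3,4], [2,3,4]
  3-simplices (5): [0,1,2,3], [0,1,2,4], [0,1,3,4], [0,2,3,4], [1,2,3,4]

so the chain groups are C_0 ≅ Z^5, C_1 ≅ Z^10, C_2 ≅ Z^10, C_3 ≅ Z^5.

∂_1: C_1 → C_0 is given by ∂[p,q] = [q] − [p].
This gives a 5×10 integer matrix of rank 4; reducing to Smith normal form yields diagonal entries (1,1,1,1).

The boundary map ∂_2: C_2 → C_1 sends each 2-simplex [p,q,r] to [q,r] − [p,r] + [p,q]. For instance
  ∂[0,1,3] = [1,3] − [0,3] + [0,1],
  ∂[0,2,4] = [2,4] − [0,4] + [0,2].
As a 10×10 matrix over Z this has rank 6, with invariant factors (1,1,1,1,1,1).

The boundary map ∂_3: C_3 → C_2 sends each 3-simplex σ to the alternating sum Σ_i (−1)^i (σ with its i-th vertex removed). For instance
  ∂[1,2,3,4] = [2,3,4] − [1,3,4] + [1,2,4] − [1,2,3],
  ∂[0,1,3,4] = [1,3,4] − [0,3,4] + [0,1,4] − [0,1,3].
The resulting 10×5 matrix has rank 4, and its Smith normal form has invariant factors (1,1,1,1).

Reading off H_k = ker ∂_k / im ∂_{k+1}:

  H_0: rank C_0 − rank ∂_1 = 5 − 4 = 1, and the invariant factors of ∂_1 are all 1, so H_0 = Z.
  H_1: rank ker ∂_1 − rank ∂_2 = (10 − 4) − 6 = 0, and the invariant factors of ∂_2 are all 1, so H_1 = 0.
  H_2: rank ker ∂_2 − rank ∂_3 = (10 − 6) − 4 = 0, and the invariant factors of ∂_3 are all 1, so H_2 = 0.
  H_3: rank ker ∂_3 − rank ∂_4 = (5 − 4) − 0 = 1, and there is no ∂_4, so H_3 = Z.

As a check, the Euler characteristic is 5 − 10 + 10 − 5 = 0, which agrees with 1 − 0 + 0 − 1 = 0.
(K is a triangulation of the 3-sphere S^3.)

H_0 = Z,  H_1 = 0,  H_2 = 0,  H_3 = Z.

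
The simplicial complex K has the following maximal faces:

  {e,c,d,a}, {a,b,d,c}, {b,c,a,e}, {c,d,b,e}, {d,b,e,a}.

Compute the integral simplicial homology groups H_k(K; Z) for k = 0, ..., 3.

We work with the vertex ordering a < b < c < d < e. The simplices of K, each written with vertices in increasing order, are:

  0-simplices (5): a, b, c, d, e
  1-simplices (10): ab, ac, ad, ae, bc, bd, be, cd, ce, de
  2-simplices (10): abc, abd, abe, acd, ace, ade, bcd, bce, bde, cde
  3-simplices (5): abcd, abce, abde, acde, bcde

giving chain groups C_0 ≅ Z^5, C_1 ≅ Z^10, C_2 ≅ Z^10, C_3 ≅ Z^5.

Boundary ∂_1: C_1 → C_0 sends each edge [p,q] (with p < q) to q − p.
As a 5×10 matrix over Z this has rank 4, with invariant factors (1,1,1,1).

Boundary ∂_2: C_2 → C_1 acts by ∂[p,q,r] = [q,r] − [p,r] + [p,q]. For instance
  ∂acd = cd − ad + ac,
  ∂abc = bc − ac + ab.
The 10×10 boundary matrix has rank 6 and Smith normal form diag(1,1,1,1,1,1).

Boundary ∂_3: C_3 → C_2 sends each 3-simplex σ to the alternating sum Σ_i (−1)^i (σ with its i-th vertex removed). For instance
  ∂abce = bce − ace + abe − abc,
  ∂acde = cde − ade + ace − acd.
As a 10×5 matrix over Z this has rank 4, with invariant factors (1,1,1,1).

Computing H_k = (kernel of ∂_k) / (image of ∂_{k+1}):

  H_0: rank C_0 − rank ∂_1 = 5 − 4 = 1, and the invariant factors of ∂_1 are all 1, so H_0 ≅ Z.
  H_1: rank ker ∂_1 − rank ∂_2 = (10 − 4) − 6 = 0, and the invariant factors of ∂_2 are all 1, so H_1 ≅ 0.
  H_2: rank ker ∂_2 − rank ∂_3 = (10 − 6) − 4 = 0, and the invariant factors of ∂_3 are all 1, so H_2 ≅ 0.
  H_3: rank ker ∂_3 − rank ∂_4 = (5 − 4) − 0 = 1, and there is no ∂_4, so H_3 ≅ Z.

As a check, the Euler characteristic is 5 − 10 + 10 − 5 = 0, which agrees with 1 − 0 + 0 − 1 = 0.

H_0 ≅ Z,  H_1 = 0,  H_2 = 0,  H_3 ≅ Z.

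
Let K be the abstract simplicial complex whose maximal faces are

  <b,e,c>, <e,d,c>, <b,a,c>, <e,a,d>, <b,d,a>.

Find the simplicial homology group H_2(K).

Take the total order a < b < c < d < e on the vertex set. Then K (dimension 2) consists of the simplices:

  0-simplices (5): a, b, c, d, e
  1-simplices (10): ab, ac, ad, ae, bc, bd, be, cd, ce, de
  2-simplices (5): abc, abd, ade, bce, cde

so the chain groups are C_0 ≅ Z^5, C_1 ≅ Z^10, C_2 ≅ Z^5.

The boundary map ∂_1: C_1 → C_0 maps an edge to its endpoints' difference, ∂[p,q] = q − p. For instance
  ∂ce = e − c.
The resulting 5×10 matrix has rank 4, and its Smith normal form has invariant factors (1,1,1,1).

Boundary ∂_2: C_2 → C_1 acts by ∂[p,q,r] = [q,r] − [p,r] + [p,q]. For instance
  ∂cde = de − ce + cd,
  ∂bce = ce − be + bc.
The 10×5 boundary matrix has rank 5 and Smith normal form diag(1,1,1,1,1).

From H_k ≅ ker(∂_k) / im(∂_{k+1}) we obtain:

  H_2: rank ker ∂_2 − rank ∂_3 = (5 − 5) − 0 = 0, and there is no ∂_3, so H_2 ≅ 0.

H_2 ≅ 0.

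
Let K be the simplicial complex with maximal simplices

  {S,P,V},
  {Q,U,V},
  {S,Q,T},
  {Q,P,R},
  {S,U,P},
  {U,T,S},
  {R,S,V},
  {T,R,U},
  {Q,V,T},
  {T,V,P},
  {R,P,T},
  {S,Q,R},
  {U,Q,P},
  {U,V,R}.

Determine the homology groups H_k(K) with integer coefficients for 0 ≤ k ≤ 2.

K has 7 vertices, 21 edges, 14 triangles.
rank ∂_0 = 0, rank ∂_1 = 6 ⇒ b_0 = 7 − 0 − 6 = 1; all invariant factors of ∂_1 are 1 so no torsion. So H_0 = Z.
rank ∂_1 = 6, rank ∂_2 = 13 ⇒ b_1 = 21 − 6 − 13 = 2; all invariant factors of ∂_2 are 1 so no torsion. So H_1 = Z^2.
rank ∂_2 = 13, rank ∂_3 = 0 ⇒ b_2 = 14 − 13 − 0 = 1. So H_2 = Z.

H_0 ≅ Z,  H_1 ≅ Z^2,  H_2 ≅ Z.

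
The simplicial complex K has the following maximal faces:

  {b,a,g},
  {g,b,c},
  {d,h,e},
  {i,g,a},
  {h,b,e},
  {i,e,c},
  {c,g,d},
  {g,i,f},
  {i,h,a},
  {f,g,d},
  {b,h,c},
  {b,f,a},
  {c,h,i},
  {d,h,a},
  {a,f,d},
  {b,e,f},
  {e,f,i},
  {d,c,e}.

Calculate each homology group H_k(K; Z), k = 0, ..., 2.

H_0 = Z,  H_1 = Z × Z/2,  H_2 = 0.

Fix the vertex order a < b < c < d < e < f < g < h < i and write every simplex with vertices in increasing order. Then dim K = 2 and the simplices of K are:

  0-simplices (9): a, b, c, d, e, f, g, h, i
  1-simplices (27): ab, ad, af, ag, ah, ai, bc, be, bf, bg, bh, cd, ce, cg, ch, ci, de, df, dg, dh, ef, eh, ei, fg, fi, gi, hi
  2-simplices (18): abf, abg, adf, adh, agi, ahi, bcg, bch, bef, beh, cde, cdg, cei, chi, deh, dfg, efi, fgi

so the chain groups are C_0 ≅ Z^9, C_1 ≅ Z^27, C_2 ≅ Z^18.

∂_1: C_1 → C_0 maps an edge to its endpoints' difference, ∂[p,q] = q − p. For instance
  ∂ef = f − e.
As a 9×27 matrix over Z this has rank 8, with invariant factors (1,1,1,1,1,1,1,1).

The boundary map ∂_2: C_2 → C_1 acts by ∂[p,q,r] = [q,r] − [p,r] + [p,q]. For instance
  ∂fgi = gi − fi + fg,
  ∂bef = ef − bf + be.
As a 27×18 matrix over Z this has rank 18, with invariant factors (1,1,1,1,1,1,1,1,1,1,1,1,1,1,1,1,1,2).

Now H_k = ker ∂_k / im ∂_{k+1}, so:

  H_0: rank C_0 − rank ∂_1 = 9 − 8 = 1, and the invariant factors of ∂_1 are all 1, so H_0 = Z.
  H_1: rank ker ∂_1 − rank ∂_2 = (27 − 8) − 18 = 1, and ∂_2 has invariant factor 2 > 1, so H_1 = Z × Z/2.
  H_2: rank ker ∂_2 − rank ∂_3 = (18 − 18) − 0 = 0, and there is no ∂_3, so H_2 = 0.

(K is a triangulation of the Klein bottle.)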